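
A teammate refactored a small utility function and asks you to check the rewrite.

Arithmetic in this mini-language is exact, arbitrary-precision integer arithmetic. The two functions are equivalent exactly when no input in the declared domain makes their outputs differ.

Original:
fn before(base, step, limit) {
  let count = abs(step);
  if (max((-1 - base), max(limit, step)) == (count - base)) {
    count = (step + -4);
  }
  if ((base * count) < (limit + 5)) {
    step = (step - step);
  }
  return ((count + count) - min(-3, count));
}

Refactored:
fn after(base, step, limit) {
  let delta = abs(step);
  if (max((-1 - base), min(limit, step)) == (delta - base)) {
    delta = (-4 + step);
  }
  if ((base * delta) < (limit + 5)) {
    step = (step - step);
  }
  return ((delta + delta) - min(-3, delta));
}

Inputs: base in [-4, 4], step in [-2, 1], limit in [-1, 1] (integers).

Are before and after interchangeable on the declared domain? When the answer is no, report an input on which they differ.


Input base=-1, step=0, limit=1: -4 from before versus 3 from after.
verdict: not equivalent; witness: base=-1, step=0, limit=1


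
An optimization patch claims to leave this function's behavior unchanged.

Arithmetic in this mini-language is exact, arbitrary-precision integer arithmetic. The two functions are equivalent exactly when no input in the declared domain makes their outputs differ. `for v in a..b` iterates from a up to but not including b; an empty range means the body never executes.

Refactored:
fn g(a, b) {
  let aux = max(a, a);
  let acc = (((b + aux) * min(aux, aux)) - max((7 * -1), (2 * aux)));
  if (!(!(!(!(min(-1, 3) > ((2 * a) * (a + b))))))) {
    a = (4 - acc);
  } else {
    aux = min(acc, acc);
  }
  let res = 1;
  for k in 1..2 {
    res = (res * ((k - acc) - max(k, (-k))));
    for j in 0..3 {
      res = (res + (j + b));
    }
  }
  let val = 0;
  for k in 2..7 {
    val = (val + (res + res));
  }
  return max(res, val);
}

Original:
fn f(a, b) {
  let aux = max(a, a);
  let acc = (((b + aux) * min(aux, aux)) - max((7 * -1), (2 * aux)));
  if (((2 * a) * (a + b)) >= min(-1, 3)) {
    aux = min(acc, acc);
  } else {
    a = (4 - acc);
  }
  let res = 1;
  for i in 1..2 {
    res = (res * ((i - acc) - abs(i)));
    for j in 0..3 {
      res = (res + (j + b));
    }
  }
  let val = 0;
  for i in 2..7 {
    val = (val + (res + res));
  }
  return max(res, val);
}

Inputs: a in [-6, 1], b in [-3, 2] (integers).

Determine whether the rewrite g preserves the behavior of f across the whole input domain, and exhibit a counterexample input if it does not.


Reading the diff, among the changes: boolean connective usage differs; also local variable names differ; also min/max/abs usage differs; also comparison usage differs.
Spot check at a=-3, b=0 — f: aux becomes -3; next acc becomes 15; next (((2 * a) * (a + b)) >= min(-1, 3)) evaluates to true; next aux becomes 15; next res becomes 1; next at i=1:; next res becomes -15; next at j=0:; next res becomes -15; next at j=1:; next res becomes -14; next at j=2:; next res becomes -12; next val becomes 0; next at i=2:; next val becomes -24; next at i=3:; next val becomes -48; next at i=4:; next val becomes -72; next at i=5:; next val becomes -96; next at i=6:; next val becomes -120; next final value -12. g: aux becomes -3; next acc becomes 15; next (!(!(!(!(min(-1, 3) > ((2 * a) * (a + b))))))) evaluates to false; next aux becomes 15; next res becomes 1; next at k=1:; next res becomes -15; next at j=0:; next res becomes -15; next at j=1:; next res becomes -14; next at j=2:; next res becomes -12; next val becomes 0; next at k=2:; next val becomes -24; next at k=3:; next val becomes -48; next at k=4:; next val becomes -72; next at k=5:; next val becomes -96; next at k=6:; next val becomes -120; next final value -12. Both give -12.
Every one of the 48 inputs gives matching results.
verdict: equivalent


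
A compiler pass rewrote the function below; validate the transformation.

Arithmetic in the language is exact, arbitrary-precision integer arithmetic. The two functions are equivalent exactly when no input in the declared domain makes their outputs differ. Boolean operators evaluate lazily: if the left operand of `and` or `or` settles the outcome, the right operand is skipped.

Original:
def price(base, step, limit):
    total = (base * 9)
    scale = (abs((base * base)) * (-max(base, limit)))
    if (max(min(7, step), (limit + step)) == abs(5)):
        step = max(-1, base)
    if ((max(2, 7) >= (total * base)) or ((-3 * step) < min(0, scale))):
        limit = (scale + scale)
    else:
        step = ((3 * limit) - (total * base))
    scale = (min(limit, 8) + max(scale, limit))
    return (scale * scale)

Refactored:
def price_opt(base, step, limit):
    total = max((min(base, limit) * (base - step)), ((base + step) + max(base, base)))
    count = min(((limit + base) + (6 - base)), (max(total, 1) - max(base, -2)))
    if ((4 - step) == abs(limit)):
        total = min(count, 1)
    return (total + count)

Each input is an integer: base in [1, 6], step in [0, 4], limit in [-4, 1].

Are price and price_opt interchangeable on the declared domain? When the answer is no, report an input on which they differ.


Run the pair on base=1, step=0, limit=-4.
price: total=9, then scale=-1, then (max(min(7, step), (limit + step)) == abs(5)) is false, then ((max(2, 7) >= (total * base)) or ((-3 * step) < min(0, scale))) is false, then step=-21, then scale=-5, then returns 25
price_opt: total=2, then count=1, then ((4 - step) == abs(limit)) is true, then total=1, then returns 2
25 != 2, so the rewrite changes behavior.
verdict: not equivalent; witness: base=1, step=0, limit=-4


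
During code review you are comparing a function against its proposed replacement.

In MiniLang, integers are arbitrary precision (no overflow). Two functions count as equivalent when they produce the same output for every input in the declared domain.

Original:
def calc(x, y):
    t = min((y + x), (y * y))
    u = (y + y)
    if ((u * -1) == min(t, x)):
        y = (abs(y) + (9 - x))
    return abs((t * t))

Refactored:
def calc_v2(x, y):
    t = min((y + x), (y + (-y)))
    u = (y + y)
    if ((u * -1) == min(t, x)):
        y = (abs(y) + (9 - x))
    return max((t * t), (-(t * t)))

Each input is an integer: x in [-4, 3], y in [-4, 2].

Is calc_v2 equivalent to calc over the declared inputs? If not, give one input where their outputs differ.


Consider the input x=-1, y=2.
calc: t := 1 | u := 4 | ((u * -1) == min(t, x)): false | result 1
calc_v2: t := 0 | u := 4 | ((u * -1) == min(t, x)): false | result 0
1 vs 0 — the two versions disagree here.
verdict: not equivalent; witness: x=-1, y=2


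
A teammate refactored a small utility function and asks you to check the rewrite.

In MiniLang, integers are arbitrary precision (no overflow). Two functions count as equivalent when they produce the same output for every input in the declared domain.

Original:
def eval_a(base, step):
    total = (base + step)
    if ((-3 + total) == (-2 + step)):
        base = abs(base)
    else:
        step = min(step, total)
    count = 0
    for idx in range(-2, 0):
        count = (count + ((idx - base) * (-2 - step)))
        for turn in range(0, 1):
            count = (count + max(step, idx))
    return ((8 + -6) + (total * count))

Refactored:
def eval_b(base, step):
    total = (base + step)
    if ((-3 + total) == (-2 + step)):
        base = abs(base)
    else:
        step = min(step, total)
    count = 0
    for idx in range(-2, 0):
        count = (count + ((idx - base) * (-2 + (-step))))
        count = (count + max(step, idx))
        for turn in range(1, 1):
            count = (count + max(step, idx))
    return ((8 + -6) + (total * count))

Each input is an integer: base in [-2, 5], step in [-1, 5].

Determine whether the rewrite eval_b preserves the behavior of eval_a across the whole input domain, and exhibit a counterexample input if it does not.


Behavior is preserved: although statement counts differ; and loop structure differs; and min/max/abs usage differs; and arithmetic usage differs, the outputs never diverge.
One worked example (base=1, step=0) — eval_a: total := 1 | ((-3 + total) == (-2 + step)): true | base := 1 | count := 0 | iter idx=-2: | count := 6 | iter turn=0: | count := 6 | iter idx=-1: | count := 10 | iter turn=0: | count := 10 | result 12; eval_b: total := 1 | ((-3 + total) == (-2 + step)): true | base := 1 | count := 0 | iter idx=-2: | count := 6 | count := 6 | loop over turn: empty range | iter idx=-1: | count := 10 | count := 10 | loop over turn: empty range | result 12; agreement on 12.
Across all 56 domain points the two functions coincide.
verdict: equivalent


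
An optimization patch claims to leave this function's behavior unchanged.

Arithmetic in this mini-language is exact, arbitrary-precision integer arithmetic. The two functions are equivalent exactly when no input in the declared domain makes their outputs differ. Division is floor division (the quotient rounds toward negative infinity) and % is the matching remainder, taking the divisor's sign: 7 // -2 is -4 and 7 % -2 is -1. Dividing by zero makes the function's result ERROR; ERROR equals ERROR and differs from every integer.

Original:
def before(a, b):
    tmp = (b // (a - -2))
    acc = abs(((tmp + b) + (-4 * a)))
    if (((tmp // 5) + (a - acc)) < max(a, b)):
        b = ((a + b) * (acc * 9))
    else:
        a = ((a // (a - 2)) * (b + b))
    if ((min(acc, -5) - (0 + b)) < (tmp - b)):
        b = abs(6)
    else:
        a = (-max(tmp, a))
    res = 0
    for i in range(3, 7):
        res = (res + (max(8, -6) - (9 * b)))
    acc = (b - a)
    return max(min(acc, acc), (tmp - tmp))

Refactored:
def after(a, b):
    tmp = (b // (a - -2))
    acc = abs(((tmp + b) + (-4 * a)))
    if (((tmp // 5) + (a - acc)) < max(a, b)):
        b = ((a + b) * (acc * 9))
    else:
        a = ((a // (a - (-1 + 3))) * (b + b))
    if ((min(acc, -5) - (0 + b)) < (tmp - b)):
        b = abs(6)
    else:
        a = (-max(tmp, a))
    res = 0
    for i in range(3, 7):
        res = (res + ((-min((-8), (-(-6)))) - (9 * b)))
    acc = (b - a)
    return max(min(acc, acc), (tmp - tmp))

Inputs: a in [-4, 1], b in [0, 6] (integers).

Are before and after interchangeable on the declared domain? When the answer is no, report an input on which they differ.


Differences: constant usage differs; and arithmetic usage differs; and min/max/abs usage differs — yet all 42 inputs agree.
verdict: equivalent


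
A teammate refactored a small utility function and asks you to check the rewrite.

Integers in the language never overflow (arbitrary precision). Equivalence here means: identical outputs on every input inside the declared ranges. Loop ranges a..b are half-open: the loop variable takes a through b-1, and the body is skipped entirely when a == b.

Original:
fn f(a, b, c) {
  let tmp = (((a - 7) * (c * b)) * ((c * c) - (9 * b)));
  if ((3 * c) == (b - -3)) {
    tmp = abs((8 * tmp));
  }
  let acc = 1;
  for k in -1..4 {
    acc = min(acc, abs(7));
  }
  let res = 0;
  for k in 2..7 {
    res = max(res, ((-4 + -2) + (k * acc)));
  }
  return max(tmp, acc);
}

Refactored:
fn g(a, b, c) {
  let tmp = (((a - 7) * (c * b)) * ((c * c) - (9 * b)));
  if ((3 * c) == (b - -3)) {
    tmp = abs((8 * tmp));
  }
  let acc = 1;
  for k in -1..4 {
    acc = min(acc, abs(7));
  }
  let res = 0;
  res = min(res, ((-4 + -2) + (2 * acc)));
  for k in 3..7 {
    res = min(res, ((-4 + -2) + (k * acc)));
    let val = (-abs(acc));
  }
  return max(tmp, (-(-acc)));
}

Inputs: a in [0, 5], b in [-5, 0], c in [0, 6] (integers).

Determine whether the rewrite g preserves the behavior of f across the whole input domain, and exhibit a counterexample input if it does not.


Equivalent. The edit looks behavioral (`max(res, ((-4 + -2) + (k * acc)))` became `min(res, ((-4 + -2) + (k * acc)))`), but over these ranges it never changes the outcome.
Sweeping the whole domain (252 inputs) finds no disagreement.
Spot check at a=1, b=-5, c=1 — f: tmp=1380, then ((3 * c) == (b - -3)) is false, then acc=1, then (k=-1), then acc=1, then (k=0), then acc=1, then (k=1), then acc=1, then (k=2), then acc=1, then (k=3), then acc=1, then res=0, then (k=2), then res=0, then (k=3), then res=0, then (k=4), then res=0, then (k=5), then res=0, then (k=6), then res=0, then returns 1380. g: tmp=1380, then ((3 * c) == (b - -3)) is false, then acc=1, then (k=-1), then acc=1, then (k=0), then acc=1, then (k=1), then acc=1, then (k=2), then acc=1, then (k=3), then acc=1, then res=0, then res=-4, then (k=3), then res=-4, then val=-1, then (k=4), then res=-4, then val=-1, then (k=5), then res=-4, then val=-1, then (k=6), then res=-4, then val=-1, then returns 1380. Both give 1380.
verdict: equivalent


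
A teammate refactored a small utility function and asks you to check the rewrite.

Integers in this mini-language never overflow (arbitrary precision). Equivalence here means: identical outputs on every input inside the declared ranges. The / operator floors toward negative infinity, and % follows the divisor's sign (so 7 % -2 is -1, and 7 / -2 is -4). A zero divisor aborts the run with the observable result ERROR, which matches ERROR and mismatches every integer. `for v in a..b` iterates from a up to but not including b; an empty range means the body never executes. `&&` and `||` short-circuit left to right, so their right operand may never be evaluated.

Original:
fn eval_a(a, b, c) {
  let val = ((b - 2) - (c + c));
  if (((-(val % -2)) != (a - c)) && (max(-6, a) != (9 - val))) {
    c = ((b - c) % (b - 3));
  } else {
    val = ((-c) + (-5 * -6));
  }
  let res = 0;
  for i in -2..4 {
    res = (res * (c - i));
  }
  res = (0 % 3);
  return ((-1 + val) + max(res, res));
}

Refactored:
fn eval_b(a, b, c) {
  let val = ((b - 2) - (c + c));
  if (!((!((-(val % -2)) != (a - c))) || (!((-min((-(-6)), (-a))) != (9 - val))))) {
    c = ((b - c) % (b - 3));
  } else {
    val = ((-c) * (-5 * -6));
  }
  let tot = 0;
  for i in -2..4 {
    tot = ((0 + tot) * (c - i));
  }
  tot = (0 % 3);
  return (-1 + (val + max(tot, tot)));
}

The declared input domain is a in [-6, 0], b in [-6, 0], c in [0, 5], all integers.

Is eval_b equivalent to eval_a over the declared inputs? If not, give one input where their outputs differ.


Try a=0, b=-6, c=0.
eval_a: val := -8 | (((-(val % -2)) != (a - c)) && (max(-6, a) != (9 - val))): false | val := 30 | res := 0 | iter i=-2: | res := 0 | iter i=-1: | res := 0 | iter i=0: | res := 0 | iter i=1: | res := 0 | iter i=2: | res := 0 | iter i=3: | res := 0 | res := 0 | result 29
eval_b: val := -8 | (!((!((-(val % -2)) != (a - c))) || (!((-min((-(-6)), (-a))) != (9 - val))))): false | val := 0 | tot := 0 | iter i=-2: | tot := 0 | iter i=-1: | tot := 0 | iter i=0: | tot := 0 | iter i=1: | tot := 0 | iter i=2: | tot := 0 | iter i=3: | tot := 0 | tot := 0 | result -1
29 and -1 differ, so these are not the same function on this domain.
verdict: not equivalent; witness: a=0, b=-6, c=0


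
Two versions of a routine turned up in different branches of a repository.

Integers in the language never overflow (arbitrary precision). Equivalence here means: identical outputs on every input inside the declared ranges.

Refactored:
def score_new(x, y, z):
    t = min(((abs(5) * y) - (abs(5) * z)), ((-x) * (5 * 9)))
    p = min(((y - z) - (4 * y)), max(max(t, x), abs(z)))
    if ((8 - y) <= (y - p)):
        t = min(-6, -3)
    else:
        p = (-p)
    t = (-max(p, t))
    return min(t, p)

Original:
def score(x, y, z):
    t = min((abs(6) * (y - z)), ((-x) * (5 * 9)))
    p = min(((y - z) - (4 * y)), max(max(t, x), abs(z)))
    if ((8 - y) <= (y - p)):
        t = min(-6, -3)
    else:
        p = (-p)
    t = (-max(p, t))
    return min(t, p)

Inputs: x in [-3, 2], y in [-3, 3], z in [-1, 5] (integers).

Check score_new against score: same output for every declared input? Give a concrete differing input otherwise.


There is a counterexample at x=-3, y=0, z=-1: -6 on one side, -5 on the other.
score: t := 6 | p := 1 | ((8 - y) <= (y - p)): false | p := -1 | t := -6 | result -6
score_new: t := 5 | p := 1 | ((8 - y) <= (y - p)): false | p := -1 | t := -5 | result -5
verdict: not equivalent; witness: x=-3, y=0, z=-1


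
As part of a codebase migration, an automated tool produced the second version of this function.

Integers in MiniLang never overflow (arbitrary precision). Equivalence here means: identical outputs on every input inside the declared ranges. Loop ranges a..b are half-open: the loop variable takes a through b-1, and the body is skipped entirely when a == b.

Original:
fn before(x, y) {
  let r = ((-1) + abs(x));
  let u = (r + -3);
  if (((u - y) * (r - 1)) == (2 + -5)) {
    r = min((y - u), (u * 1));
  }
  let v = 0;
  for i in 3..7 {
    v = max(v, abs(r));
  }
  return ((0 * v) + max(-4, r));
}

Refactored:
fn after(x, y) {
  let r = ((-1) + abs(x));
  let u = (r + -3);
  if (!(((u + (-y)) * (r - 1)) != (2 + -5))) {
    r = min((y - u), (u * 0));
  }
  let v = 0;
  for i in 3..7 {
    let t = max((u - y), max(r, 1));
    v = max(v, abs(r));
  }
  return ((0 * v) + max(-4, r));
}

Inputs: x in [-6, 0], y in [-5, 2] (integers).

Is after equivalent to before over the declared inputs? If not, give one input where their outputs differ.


The rewrite breaks on x=-5, y=2, where the results are 1 and 0.
before: r becomes 4; next u becomes 1; next (((u - y) * (r - 1)) == (2 + -5)) evaluates to true; next r becomes 1; next v becomes 0; next at i=3:; next v becomes 1; next at i=4:; next v becomes 1; next at i=5:; next v becomes 1; next at i=6:; next v becomes 1; next final value 1
after: r becomes 4; next u becomes 1; next (!(((u + (-y)) * (r - 1)) != (2 + -5))) evaluates to true; next r becomes 0; next v becomes 0; next at i=3:; next t becomes 1; next v becomes 0; next at i=4:; next t becomes 1; next v becomes 0; next at i=5:; next t becomes 1; next v becomes 0; next at i=6:; next t becomes 1; next v becomes 0; next final value 0
verdict: not equivalent; witness: x=-5, y=2


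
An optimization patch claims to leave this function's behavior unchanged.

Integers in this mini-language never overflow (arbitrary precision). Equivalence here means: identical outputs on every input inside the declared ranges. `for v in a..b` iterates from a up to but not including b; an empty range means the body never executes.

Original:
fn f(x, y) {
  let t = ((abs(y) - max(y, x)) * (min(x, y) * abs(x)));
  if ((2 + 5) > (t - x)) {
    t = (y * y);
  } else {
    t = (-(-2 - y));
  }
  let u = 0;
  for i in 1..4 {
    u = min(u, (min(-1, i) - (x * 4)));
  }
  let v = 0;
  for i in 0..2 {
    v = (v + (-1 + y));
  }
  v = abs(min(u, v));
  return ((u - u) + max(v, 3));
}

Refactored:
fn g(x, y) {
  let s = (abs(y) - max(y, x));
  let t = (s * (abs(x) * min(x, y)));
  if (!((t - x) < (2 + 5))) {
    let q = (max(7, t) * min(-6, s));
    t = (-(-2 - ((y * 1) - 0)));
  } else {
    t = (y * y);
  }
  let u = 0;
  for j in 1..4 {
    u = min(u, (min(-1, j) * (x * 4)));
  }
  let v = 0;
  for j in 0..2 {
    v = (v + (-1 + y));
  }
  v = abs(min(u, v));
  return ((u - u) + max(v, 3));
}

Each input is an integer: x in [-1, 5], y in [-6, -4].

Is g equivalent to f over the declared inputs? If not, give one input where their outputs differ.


x=3, y=-5 yields 13 from f but 12 from g.
verdict: not equivalent; witness: x=3, y=-5


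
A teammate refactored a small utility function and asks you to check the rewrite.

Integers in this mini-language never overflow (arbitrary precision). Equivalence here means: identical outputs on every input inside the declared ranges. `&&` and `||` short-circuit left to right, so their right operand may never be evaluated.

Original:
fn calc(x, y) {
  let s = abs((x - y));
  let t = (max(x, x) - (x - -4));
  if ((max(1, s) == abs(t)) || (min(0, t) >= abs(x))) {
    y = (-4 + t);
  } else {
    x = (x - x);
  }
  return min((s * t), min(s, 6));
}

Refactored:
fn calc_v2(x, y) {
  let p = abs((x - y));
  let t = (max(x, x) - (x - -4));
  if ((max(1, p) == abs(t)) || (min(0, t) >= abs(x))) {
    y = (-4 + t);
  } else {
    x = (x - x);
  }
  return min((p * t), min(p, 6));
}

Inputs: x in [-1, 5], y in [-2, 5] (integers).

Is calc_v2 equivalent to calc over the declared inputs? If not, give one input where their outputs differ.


Comparing the listings, the differences include: local variable names differ.
As a probe, take x=1, y=3: calc runs s := 2 | t := -4 | ((max(1, s) == abs(t)) || (min(0, t) >= abs(x))): false | x := 0 | result -8; calc_v2 runs p := 2 | t := -4 | ((max(1, p) == abs(t)) || (min(0, t) >= abs(x))): false | x := 0 | result -8; both end at -8.
Sweeping the whole domain (56 inputs) finds no disagreement.
verdict: equivalent


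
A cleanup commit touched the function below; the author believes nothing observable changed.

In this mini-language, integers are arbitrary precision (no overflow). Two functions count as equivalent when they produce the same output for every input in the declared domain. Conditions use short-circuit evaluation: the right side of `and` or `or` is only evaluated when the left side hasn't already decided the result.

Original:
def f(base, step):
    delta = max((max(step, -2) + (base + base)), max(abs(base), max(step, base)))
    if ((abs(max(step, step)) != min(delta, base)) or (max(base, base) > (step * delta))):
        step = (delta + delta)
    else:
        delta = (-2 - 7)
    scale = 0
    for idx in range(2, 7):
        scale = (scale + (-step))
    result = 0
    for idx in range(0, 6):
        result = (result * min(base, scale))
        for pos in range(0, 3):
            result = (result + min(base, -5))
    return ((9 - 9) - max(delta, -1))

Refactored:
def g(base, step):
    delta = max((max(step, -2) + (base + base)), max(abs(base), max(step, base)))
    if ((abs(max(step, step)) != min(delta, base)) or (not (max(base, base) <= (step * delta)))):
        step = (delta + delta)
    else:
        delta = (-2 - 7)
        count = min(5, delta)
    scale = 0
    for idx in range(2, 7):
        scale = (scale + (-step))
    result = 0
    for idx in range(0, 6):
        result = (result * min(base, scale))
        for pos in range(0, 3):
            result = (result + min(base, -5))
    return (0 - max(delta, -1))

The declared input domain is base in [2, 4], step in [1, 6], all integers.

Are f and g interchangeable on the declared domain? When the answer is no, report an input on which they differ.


Side by side, the visible changes include: statement counts differ; boolean connective usage differs; local variable names differ; arithmetic usage differs; min/max/abs usage differs; constant usage differs; comparison usage differs.
Tracing base=2, step=5: f: delta becomes 9; next ((abs(max(step, step)) != min(delta, base)) or (max(base, base) > (step * delta))) evaluates to true; next step becomes 18; next scale becomes 0; next at idx=2:; next scale becomes -18; next at idx=3:; next scale becomes -36; next at idx=4:; next scale becomes -54; next at idx=5:; next scale becomes -72; next at idx=6:; next scale becomes -90; next result becomes 0; next at idx=0:; next result becomes 0; next at pos=0:; next result becomes -5; next at pos=1:; next result becomes -10; next at pos=2:; next result becomes -15; next at idx=1:; next result becomes 1350; next at pos=0:; next result becomes 1345; next at pos=1:; next result becomes 1340; next at pos=2:; next result becomes 1335; next at idx=2:; next result becomes -120150; next at pos=0:; next result becomes -120155; next at pos=1:; next result becomes -120160; next at pos=2:; next result becomes -120165; next at idx=3:; next result becomes 10814850; next at pos=0:; next result becomes 10814845; next at pos=1:; next result becomes 10814840; next at pos=2:; next result becomes 10814835; next at idx=4:; next result becomes -973335150; next at pos=0:; next result becomes -973335155; next at pos=1:; next result becomes -973335160; next at pos=2:; next result becomes -973335165; next at idx=5:; next result becomes 87600164850; next at pos=0:; next result becomes 87600164845; next at pos=1:; next result becomes 87600164840; next at pos=2:; next result becomes 87600164835; next final value -9 | g: delta becomes 9; next ((abs(max(step, step)) != min(delta, base)) or (not (max(base, base) <= (step * delta)))) evaluates to true; next step becomes 18; next scale becomes 0; next at idx=2:; next scale becomes -18; next at idx=3:; next scale becomes -36; next at idx=4:; next scale becomes -54; next at idx=5:; next scale becomes -72; next at idx=6:; next scale becomes -90; next result becomes 0; next at idx=0:; next result becomes 0; next at pos=0:; next result becomes -5; next at pos=1:; next result becomes -10; next at pos=2:; next result becomes -15; next at idx=1:; next result becomes 1350; next at pos=0:; next result becomes 1345; next at pos=1:; next result becomes 1340; next at pos=2:; next result becomes 1335; next at idx=2:; next result becomes -120150; next at pos=0:; next result becomes -120155; next at pos=1:; next result becomes -120160; next at pos=2:; next result becomes -120165; next at idx=3:; next result becomes 10814850; next at pos=0:; next result becomes 10814845; next at pos=1:; next result becomes 10814840; next at pos=2:; next result becomes 10814835; next at idx=4:; next result becomes -973335150; next at pos=0:; next result becomes -973335155; next at pos=1:; next result becomes -973335160; next at pos=2:; next result becomes -973335165; next at idx=5:; next result becomes 87600164850; next at pos=0:; next result becomes 87600164845; next at pos=1:; next result becomes 87600164840; next at pos=2:; next result becomes 87600164835; next final value -9 — matching result -9.
Across all 18 domain points the two functions coincide.
verdict: equivalent


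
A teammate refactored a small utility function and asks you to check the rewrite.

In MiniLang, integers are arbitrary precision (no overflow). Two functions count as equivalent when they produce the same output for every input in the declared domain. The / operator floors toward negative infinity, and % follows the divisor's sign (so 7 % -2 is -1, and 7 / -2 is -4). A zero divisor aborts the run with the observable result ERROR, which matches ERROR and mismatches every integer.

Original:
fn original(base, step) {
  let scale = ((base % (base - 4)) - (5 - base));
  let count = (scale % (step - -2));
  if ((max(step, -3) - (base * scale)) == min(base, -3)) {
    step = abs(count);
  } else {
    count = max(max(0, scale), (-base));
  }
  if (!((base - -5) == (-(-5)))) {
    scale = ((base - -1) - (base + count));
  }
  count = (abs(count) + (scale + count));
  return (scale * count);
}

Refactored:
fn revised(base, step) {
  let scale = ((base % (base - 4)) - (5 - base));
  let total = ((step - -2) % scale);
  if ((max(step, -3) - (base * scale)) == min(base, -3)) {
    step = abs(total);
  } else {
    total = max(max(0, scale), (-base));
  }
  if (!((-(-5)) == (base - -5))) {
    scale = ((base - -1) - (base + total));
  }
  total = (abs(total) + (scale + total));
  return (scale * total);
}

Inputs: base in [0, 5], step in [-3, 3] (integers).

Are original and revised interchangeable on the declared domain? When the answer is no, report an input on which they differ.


Try base=0, step=-2.
original: scale=-5, then a zero divisor aborts: ERROR
revised: scale=-5, then total=0, then ((max(step, -3) - (base * scale)) == min(base, -3)) is false, then total=0, then (!((-(-5)) == (base - -5))) is false, then total=-5, then returns 25
ERROR against 25: the behavior changed.
verdict: not equivalent; witness: base=0, step=-2


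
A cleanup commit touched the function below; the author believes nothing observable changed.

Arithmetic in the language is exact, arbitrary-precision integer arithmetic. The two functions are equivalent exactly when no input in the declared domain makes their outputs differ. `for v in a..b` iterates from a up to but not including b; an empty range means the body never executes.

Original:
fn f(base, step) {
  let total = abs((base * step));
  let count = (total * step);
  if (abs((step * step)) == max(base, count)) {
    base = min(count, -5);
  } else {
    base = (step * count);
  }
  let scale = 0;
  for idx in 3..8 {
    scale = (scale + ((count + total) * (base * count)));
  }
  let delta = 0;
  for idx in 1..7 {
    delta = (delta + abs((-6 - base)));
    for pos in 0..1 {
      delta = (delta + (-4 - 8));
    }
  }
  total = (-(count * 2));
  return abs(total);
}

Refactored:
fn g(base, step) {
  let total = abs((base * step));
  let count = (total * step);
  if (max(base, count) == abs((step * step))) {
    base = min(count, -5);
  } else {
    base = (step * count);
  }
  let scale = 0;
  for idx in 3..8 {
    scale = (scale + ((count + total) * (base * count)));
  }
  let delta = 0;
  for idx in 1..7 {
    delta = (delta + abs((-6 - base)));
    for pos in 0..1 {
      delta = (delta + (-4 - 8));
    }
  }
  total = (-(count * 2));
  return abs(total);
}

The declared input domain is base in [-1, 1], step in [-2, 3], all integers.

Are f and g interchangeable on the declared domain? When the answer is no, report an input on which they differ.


Differences: same computation, different form — yet all 18 inputs agree.
verdict: equivalent


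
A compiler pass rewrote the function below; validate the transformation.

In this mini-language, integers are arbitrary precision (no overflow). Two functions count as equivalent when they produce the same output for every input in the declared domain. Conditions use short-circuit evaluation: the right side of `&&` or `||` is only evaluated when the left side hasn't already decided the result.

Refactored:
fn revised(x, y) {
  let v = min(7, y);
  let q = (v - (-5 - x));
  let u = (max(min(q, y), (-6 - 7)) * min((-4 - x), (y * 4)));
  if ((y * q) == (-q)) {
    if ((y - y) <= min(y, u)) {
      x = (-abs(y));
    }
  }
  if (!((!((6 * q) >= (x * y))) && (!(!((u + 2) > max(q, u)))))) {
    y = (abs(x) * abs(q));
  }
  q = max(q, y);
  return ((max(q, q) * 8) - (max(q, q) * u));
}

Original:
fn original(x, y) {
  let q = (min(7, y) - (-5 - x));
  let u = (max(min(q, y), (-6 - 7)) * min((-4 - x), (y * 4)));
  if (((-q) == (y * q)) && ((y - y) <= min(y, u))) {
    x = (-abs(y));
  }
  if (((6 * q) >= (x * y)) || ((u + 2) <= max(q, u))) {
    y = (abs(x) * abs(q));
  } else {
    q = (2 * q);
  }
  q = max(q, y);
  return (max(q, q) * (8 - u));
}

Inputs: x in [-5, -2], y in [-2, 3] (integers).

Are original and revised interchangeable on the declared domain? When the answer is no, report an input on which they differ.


Try x=-4, y=-2.
original: q = -1; u = 16; (((-q) == (y * q)) && ((y - y) <= min(y, u))) -> false; (((6 * q) >= (x * y)) || ((u + 2) <= max(q, u))) -> false; q = -2; q = -2; return 16
revised: v = -2; q = -1; u = 16; ((y * q) == (-q)) -> false; (!((!((6 * q) >= (x * y))) && (!(!((u + 2) > max(q, u)))))) -> false; q = -1; return 8
16 vs 8 — the two versions disagree here.
verdict: not equivalent; witness: x=-4, y=-2


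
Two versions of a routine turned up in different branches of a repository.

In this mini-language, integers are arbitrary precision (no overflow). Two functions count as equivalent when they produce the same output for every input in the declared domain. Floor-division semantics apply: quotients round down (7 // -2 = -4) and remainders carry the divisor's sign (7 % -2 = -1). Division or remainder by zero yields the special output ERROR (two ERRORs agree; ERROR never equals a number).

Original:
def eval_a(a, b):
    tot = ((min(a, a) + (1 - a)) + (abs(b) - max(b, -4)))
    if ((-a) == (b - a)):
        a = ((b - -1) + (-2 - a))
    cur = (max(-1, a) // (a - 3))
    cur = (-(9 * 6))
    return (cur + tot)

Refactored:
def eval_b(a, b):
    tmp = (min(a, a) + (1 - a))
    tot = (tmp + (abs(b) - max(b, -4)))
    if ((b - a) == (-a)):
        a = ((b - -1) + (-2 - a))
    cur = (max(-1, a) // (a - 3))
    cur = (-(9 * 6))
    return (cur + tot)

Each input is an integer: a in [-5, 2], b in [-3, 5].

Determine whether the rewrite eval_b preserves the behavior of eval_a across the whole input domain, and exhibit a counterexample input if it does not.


Side by side, the visible changes include: statement counts differ; also local variable names differ.
As a probe, take a=-2, b=0: eval_a runs tot=1, then ((-a) == (b - a)) is true, then a=1, then cur=-1, then cur=-54, then returns -53; eval_b runs tmp=1, then tot=1, then ((b - a) == (-a)) is true, then a=1, then cur=-1, then cur=-54, then returns -53; both end at -53.
Sweeping the whole domain (72 inputs) finds no disagreement.
verdict: equivalent


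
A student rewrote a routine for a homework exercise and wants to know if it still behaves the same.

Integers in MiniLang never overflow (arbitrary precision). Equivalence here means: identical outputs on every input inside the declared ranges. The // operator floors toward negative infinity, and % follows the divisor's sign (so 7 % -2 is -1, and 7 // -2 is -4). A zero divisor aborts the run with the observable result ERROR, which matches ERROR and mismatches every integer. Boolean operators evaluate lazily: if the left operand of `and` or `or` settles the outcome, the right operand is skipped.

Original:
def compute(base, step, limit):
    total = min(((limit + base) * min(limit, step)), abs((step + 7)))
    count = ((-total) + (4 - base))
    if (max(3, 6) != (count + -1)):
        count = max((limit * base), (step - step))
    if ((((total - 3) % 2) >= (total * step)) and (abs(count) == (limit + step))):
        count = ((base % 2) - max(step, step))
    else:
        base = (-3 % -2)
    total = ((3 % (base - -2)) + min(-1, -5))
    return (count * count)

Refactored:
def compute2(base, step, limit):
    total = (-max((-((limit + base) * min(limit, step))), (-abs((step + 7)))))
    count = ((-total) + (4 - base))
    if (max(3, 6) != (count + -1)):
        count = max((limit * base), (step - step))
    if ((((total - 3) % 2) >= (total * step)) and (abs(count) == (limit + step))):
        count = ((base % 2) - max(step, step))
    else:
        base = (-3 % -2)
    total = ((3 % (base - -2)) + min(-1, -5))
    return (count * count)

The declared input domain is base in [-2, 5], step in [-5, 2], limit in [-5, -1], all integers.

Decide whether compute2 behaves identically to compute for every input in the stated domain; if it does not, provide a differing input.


This is a faithful refactor — min/max/abs usage differs, but the computed results match everywhere.
As a probe, take base=-2, step=0, limit=-5: compute runs total=7, then count=-1, then (max(3, 6) != (count + -1)) is true, then count=10, then ((((total - 3) % 2) >= (total * step)) and (abs(count) == (limit + step))) is false, then base=-1, then total=-5, then returns 100; compute2 runs total=7, then count=-1, then (max(3, 6) != (count + -1)) is true, then count=10, then ((((total - 3) % 2) >= (total * step)) and (abs(count) == (limit + step))) is false, then base=-1, then total=-5, then returns 100; both end at 100.
Across all 320 domain points the two functions coincide.
verdict: equivalent


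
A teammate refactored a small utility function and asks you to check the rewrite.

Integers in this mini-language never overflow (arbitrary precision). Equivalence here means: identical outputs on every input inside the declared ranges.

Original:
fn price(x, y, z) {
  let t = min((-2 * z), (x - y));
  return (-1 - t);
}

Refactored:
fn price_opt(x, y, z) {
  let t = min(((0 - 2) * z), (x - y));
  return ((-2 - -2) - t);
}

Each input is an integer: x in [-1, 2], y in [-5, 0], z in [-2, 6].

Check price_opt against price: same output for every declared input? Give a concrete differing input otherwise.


These are not equivalent — on x=-1, y=-5, z=-2 the outputs split (-5 vs -4).
price: t = 4; return -5
price_opt: t = 4; return -4
verdict: not equivalent; witness: x=-1, y=-5, z=-2


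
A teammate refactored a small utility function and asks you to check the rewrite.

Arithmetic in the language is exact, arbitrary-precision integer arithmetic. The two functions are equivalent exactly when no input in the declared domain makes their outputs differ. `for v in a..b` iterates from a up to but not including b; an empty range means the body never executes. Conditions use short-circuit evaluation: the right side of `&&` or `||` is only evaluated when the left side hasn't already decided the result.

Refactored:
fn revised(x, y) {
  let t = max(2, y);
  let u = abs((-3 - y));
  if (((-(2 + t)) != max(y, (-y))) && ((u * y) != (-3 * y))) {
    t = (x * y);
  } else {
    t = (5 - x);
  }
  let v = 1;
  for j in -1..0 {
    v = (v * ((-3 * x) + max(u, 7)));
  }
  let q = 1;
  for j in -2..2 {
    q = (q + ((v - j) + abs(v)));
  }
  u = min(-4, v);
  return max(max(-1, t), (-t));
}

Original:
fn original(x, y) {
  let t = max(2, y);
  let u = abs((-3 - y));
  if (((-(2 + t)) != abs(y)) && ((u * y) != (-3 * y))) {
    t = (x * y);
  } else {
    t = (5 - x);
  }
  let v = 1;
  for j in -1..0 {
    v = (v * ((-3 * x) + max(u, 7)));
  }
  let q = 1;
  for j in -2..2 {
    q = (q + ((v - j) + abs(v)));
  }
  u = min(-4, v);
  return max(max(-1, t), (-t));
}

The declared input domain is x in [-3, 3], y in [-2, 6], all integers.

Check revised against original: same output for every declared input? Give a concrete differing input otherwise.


Although min/max/abs usage differs, 63/63 inputs agree.
verdict: equivalent


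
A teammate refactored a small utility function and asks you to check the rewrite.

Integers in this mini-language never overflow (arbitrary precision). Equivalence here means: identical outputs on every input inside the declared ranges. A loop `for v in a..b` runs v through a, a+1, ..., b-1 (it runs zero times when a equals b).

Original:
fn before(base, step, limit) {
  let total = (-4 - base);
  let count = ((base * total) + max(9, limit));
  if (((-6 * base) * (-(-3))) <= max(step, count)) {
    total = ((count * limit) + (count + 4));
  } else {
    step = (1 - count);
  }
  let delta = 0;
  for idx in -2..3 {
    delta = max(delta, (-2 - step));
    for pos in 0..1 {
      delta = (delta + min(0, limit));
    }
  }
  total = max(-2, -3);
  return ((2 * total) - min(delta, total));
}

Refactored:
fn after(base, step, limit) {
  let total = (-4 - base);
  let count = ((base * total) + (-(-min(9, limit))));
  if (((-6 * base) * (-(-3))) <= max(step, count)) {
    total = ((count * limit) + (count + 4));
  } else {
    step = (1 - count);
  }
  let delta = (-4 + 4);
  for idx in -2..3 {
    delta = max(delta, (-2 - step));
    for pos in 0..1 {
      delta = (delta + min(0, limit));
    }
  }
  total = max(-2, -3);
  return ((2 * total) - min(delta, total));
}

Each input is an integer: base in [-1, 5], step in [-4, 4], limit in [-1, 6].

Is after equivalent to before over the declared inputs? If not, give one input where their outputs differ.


At base=0, step=-4, limit=-1: before gives -2, after gives 1.
verdict: not equivalent; witness: base=0, step=-4, limit=-1


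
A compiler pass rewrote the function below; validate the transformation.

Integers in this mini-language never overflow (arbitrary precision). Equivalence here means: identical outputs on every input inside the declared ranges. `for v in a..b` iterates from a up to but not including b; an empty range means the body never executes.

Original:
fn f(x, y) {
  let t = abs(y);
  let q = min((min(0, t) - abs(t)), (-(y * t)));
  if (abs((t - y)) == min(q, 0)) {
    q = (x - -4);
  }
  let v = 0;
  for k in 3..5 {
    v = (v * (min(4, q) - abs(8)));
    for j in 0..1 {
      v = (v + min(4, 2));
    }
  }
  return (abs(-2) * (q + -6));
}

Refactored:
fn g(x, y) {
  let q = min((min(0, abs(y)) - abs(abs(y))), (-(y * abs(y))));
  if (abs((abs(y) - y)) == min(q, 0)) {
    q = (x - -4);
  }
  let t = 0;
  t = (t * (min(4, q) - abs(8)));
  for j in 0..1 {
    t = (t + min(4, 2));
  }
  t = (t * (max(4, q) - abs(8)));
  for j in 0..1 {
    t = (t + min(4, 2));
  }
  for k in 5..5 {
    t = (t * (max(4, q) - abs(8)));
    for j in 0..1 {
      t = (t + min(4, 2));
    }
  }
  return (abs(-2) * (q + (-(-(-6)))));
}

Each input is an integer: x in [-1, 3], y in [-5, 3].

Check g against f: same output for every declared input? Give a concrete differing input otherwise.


Although `min(4, q)` became `max(4, q)`, no input in the stated domain can expose it; all 45 inputs agree.
verdict: equivalent
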